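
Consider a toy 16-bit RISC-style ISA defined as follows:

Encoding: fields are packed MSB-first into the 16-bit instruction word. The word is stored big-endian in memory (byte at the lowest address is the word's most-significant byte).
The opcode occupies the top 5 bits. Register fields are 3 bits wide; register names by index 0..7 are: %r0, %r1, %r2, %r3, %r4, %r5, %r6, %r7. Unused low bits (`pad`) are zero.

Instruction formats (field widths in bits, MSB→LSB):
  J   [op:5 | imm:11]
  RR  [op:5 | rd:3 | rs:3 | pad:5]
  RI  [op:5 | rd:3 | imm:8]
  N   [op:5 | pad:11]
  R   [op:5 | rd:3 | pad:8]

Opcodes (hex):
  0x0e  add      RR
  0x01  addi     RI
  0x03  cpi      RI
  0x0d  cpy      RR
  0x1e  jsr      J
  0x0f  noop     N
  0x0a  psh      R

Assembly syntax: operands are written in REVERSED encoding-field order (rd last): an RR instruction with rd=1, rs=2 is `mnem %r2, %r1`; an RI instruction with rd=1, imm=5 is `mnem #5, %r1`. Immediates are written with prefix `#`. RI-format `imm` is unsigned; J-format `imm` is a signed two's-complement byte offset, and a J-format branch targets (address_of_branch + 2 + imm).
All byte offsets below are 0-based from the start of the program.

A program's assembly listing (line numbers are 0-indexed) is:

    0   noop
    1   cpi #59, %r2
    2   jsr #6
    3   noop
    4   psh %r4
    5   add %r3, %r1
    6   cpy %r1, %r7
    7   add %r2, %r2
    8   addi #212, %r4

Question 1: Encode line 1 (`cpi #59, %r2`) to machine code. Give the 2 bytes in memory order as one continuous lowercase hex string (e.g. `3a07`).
1a3b

1. cpi fields op=0x3:5|rd=2:3|imm=59:8 → word 1a3bh → 1a 3b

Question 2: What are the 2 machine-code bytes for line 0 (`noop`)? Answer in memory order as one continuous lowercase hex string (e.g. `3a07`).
line 0 (noop): pack op=0xf:5|pad=0:11 = 0x7800; big→ 78 00

7800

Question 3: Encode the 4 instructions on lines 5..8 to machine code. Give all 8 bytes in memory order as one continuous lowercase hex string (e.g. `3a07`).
71606f2072400cd4

L5: add op=0xe:5|rd=1:3|rs=3:3|pad=0:5 ⇒ 0x7160 ⇒ big 71 60
L6: cpy op=0xd:5|rd=7:3|rs=1:3|pad=0:5 ⇒ 0x6f20 ⇒ big 6f 20
L7: add op=0xe:5|rd=2:3|rs=2:3|pad=0:5 ⇒ 0x7240 ⇒ big 72 40
L8: addi op=0x1:5|rd=4:3|imm=212:8 ⇒ 0x0cd4 ⇒ big 0c d4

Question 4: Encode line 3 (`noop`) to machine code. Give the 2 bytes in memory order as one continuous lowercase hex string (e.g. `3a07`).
7800

L3: noop op=0xf:5|pad=0:11 ⇒ 0x7800 ⇒ big 78 00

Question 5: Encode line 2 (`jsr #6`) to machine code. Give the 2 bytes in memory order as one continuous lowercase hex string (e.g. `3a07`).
L2: jsr op=0x1e:5|imm=6:11 ⇒ 0xf006 ⇒ big f0 06

f006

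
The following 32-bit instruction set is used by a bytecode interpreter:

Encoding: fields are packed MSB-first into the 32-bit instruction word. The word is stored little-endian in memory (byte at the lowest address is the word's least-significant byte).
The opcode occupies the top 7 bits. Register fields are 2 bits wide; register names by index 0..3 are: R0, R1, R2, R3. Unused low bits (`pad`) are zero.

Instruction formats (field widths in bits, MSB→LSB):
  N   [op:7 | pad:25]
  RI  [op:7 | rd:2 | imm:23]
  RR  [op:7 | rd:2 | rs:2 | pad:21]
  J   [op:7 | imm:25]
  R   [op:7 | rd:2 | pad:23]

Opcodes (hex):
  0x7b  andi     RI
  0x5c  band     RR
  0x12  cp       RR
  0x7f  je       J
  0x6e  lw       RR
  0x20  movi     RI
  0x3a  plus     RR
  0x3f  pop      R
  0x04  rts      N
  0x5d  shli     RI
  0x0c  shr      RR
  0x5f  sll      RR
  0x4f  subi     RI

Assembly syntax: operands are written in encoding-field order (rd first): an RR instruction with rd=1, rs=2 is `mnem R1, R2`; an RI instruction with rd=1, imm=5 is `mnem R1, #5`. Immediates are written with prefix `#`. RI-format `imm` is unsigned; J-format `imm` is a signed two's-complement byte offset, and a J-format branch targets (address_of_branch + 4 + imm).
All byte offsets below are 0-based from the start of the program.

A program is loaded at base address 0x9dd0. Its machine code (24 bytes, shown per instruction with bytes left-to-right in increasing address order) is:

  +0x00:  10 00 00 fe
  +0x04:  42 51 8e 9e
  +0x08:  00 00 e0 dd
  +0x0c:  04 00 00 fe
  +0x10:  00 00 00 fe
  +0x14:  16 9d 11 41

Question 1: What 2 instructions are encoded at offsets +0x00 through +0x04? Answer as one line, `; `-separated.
off 0x00: read 10 00 00 fe as little → 0xfe000010
  top 7b → 0x7f → je [J]
  imm@[24:0]=0x10 ⇒ #16
off 0x04: read 42 51 8e 9e as little → 0x9e8e5142
  top 7b → 0x4f → subi [RI]
  rd@[24:23]=0x1 ⇒ R1
  imm@[22:0]=0xe5142 ⇒ #938306

je #16; subi R1, #938306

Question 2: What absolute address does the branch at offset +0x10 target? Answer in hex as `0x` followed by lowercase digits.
0x9de4

off 0x10: read 00 00 00 fe as little → 0xfe000000
  opcode bits[31:25]=0x7f: je/J
  imm@[24:0]=0x0 ⇒ #0
  target = base 0x9dd0 + off 0x10 + 4 + imm 0 = 0x9de4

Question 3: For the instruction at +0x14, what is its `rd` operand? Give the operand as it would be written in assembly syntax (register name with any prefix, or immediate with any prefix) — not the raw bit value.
+0x14: 16 9d 11 41 ⇒ word 0x41119d16 (little)
  top 7b → 0x20 → movi [RI]
  rd@[24:23]=0x2 ⇒ R2
  imm@[22:0]=0x119d16 ⇒ #1154326

R2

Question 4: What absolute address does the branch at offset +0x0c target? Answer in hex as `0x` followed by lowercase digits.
@+0c  little-endian(04 00 00 fe) = 0xfe000004
  top 7b → 0x7f → je [J]
  [24:0] imm=4 = #4
  target = base 0x9dd0 + off 0x0c + 4 + imm 4 = 0x9de4

0x9de4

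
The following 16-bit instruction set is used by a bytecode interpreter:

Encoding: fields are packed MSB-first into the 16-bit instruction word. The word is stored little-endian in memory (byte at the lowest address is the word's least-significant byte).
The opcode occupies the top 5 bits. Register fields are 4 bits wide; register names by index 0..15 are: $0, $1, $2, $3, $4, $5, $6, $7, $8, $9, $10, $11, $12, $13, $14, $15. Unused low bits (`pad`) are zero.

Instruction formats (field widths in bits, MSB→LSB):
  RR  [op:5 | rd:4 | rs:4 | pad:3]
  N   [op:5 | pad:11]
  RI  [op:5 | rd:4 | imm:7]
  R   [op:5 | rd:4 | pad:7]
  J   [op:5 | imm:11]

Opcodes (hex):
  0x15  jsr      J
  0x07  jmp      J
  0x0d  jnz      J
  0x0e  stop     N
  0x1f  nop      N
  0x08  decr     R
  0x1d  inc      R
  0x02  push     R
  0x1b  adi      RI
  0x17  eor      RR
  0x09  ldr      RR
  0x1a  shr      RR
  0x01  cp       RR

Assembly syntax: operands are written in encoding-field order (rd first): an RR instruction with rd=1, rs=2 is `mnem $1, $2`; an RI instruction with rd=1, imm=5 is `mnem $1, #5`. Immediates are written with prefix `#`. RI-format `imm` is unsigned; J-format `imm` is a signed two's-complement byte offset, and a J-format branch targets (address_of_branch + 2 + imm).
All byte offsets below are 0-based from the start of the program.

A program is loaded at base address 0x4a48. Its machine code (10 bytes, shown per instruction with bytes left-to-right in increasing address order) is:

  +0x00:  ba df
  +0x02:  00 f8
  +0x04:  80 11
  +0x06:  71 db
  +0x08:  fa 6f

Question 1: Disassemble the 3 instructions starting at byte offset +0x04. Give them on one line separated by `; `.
@+04  little-endian(80 11) = 0x1180
  opcode bits[15:11]=0x2: push/R
  rd@[10:7]=0x3 ⇒ $3
@+06  little-endian(71 db) = 0xdb71
  opcode bits[15:11]=0x1b: adi/RI
  rd@[10:7]=0x6 ⇒ $6
  imm@[6:0]=0x71 ⇒ #113
@+08  little-endian(fa 6f) = 0x6ffa
  opcode bits[15:11]=0xd: jnz/J
  imm@[10:0]=0x7fa (s11→-6) ⇒ #-6

push $3; adi $6, #113; jnz #-6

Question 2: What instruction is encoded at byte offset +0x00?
[00] ba df → 0xdfba
  opcode bits[15:11]=0x1b: adi/RI
  rd@[10:7]=0xf ⇒ $15
  imm@[6:0]=0x3a ⇒ #58

adi $15, #58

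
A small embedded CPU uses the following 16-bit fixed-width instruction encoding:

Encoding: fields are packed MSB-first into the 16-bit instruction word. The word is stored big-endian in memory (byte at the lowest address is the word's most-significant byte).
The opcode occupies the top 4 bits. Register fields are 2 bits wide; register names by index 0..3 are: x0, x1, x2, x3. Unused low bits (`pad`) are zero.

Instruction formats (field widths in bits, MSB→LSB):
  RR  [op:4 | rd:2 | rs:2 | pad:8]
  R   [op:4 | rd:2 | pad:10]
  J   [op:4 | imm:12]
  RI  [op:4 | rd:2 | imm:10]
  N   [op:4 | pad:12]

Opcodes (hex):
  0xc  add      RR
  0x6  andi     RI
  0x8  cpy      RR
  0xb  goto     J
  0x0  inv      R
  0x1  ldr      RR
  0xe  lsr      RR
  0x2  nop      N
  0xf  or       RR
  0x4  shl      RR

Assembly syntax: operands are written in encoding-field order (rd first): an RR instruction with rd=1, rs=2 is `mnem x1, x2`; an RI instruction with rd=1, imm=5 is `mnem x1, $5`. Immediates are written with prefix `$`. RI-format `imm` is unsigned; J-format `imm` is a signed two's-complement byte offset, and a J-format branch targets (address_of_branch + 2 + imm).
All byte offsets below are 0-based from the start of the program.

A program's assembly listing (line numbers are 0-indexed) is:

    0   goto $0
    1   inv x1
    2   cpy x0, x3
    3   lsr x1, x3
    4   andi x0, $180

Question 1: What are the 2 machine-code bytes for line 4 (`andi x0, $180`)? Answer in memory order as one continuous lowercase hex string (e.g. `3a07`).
L4: andi op=0x6:4|rd=0:2|imm=180:10 ⇒ 0x60b4 ⇒ big 60 b4

60b4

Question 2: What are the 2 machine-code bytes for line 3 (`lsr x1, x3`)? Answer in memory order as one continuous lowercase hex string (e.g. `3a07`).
3. lsr fields op=0xe:4|rd=1:2|rs=3:2|pad=0:8 → word e700h → e7 00

e700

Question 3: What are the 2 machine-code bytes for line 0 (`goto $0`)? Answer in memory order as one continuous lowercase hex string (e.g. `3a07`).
L0: goto op=0xb:4|imm=0:12 ⇒ 0xb000 ⇒ big b0 00

b000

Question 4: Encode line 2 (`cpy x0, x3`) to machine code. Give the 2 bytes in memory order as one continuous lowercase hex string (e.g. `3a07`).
line 2 (cpy): pack op=0x8:4|rd=0:2|rs=3:2|pad=0:8 = 0x8300; big→ 83 00

8300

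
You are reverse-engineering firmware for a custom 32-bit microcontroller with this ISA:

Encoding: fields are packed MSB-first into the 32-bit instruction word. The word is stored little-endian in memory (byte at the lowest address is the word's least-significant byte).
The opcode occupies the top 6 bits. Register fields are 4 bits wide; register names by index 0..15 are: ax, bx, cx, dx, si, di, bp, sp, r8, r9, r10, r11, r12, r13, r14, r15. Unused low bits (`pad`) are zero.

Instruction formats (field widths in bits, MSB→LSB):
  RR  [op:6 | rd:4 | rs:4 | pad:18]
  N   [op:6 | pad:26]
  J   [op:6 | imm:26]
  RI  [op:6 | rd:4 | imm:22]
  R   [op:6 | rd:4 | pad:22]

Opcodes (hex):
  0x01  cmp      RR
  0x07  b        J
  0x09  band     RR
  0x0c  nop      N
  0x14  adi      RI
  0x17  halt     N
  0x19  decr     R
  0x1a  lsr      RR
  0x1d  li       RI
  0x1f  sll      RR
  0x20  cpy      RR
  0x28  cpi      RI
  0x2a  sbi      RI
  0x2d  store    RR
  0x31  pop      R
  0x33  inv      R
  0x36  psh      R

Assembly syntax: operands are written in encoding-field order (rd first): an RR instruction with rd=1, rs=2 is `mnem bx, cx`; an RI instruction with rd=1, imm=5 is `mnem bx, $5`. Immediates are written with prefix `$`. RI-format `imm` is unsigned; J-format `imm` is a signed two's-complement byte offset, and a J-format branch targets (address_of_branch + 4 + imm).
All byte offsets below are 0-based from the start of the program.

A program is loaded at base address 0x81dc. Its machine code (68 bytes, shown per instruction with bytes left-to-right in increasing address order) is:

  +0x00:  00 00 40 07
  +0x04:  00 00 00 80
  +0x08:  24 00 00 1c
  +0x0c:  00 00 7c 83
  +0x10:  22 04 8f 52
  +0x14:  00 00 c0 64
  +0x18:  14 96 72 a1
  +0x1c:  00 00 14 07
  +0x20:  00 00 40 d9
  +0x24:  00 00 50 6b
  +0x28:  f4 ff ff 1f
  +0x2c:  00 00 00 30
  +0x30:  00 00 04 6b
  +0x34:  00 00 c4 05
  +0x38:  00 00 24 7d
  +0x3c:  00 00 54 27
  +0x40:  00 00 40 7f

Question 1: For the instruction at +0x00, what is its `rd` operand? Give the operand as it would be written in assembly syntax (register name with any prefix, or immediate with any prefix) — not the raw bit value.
r13

off 0x00: read 00 00 40 07 as little → 0x07400000
  top 6b → 0x1 → cmp [RR]
  [25:22] rd=13 = r13
  [21:18] rs=0 = ax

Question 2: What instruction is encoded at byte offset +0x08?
b $36

[08] 24 00 00 1c → 0x1c000024
  opcode bits[31:26]=0x7: b/J
  [25:0] imm=36 = $36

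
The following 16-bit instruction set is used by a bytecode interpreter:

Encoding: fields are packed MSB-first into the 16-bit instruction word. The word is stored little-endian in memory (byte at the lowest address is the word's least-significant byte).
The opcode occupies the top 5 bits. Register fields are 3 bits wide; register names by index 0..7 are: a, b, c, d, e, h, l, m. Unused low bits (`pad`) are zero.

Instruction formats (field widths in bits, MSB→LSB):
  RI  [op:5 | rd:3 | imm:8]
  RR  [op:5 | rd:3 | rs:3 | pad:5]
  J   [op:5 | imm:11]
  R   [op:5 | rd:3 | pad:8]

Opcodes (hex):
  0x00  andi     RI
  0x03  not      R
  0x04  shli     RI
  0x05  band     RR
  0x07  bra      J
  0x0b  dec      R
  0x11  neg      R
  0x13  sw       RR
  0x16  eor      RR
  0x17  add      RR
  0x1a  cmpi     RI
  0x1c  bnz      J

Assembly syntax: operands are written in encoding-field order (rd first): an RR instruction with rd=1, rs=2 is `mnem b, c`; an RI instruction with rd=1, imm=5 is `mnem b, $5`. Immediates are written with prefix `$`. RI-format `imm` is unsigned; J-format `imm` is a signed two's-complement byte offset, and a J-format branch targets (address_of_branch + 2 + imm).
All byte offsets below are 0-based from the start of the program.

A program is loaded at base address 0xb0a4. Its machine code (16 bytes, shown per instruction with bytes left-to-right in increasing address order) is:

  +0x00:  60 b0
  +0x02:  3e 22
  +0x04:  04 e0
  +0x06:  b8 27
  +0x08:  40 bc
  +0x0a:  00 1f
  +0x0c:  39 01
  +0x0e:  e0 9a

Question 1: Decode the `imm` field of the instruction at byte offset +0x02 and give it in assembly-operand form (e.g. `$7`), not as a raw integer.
@+02  little-endian(3e 22) = 0x223e
  opcode bits[15:11]=0x4: shli/RI
  rd: (w>>8)&0x7=0x2 → c
  imm: (w>>0)&0xff=0x3e → $62

$62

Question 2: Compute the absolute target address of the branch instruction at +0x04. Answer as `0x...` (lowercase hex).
0xb0ae

@+04  little-endian(04 e0) = 0xe004
  top 5b → 0x1c → bnz [J]
  imm@[10:0]=0x4 ⇒ $4
  target = base 0xb0a4 + off 0x04 + 2 + imm 4 = 0xb0ae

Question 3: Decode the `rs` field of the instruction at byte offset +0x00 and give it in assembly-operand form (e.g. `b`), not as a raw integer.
[00] 60 b0 → 0xb060
  op=0xb060>>11=0x16 ⇒ eor (RR)
  [10:8] rd=0 = a
  [7:5] rs=3 = d

d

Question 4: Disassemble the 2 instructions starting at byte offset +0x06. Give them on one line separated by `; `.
shli m, $184; add e, c

@+06  little-endian(b8 27) = 0x27b8
  opcode bits[15:11]=0x4: shli/RI
  [10:8] rd=7 = m
  [7:0] imm=184 = $184
@+08  little-endian(40 bc) = 0xbc40
  opcode bits[15:11]=0x17: add/RR
  [10:8] rd=4 = e
  [7:5] rs=2 = c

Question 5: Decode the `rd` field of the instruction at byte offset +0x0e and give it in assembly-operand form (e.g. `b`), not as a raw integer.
[0e] e0 9a → 0x9ae0
  opcode bits[15:11]=0x13: sw/RR
  rd: (w>>8)&0x7=0x2 → c
  rs: (w>>5)&0x7=0x7 → m

c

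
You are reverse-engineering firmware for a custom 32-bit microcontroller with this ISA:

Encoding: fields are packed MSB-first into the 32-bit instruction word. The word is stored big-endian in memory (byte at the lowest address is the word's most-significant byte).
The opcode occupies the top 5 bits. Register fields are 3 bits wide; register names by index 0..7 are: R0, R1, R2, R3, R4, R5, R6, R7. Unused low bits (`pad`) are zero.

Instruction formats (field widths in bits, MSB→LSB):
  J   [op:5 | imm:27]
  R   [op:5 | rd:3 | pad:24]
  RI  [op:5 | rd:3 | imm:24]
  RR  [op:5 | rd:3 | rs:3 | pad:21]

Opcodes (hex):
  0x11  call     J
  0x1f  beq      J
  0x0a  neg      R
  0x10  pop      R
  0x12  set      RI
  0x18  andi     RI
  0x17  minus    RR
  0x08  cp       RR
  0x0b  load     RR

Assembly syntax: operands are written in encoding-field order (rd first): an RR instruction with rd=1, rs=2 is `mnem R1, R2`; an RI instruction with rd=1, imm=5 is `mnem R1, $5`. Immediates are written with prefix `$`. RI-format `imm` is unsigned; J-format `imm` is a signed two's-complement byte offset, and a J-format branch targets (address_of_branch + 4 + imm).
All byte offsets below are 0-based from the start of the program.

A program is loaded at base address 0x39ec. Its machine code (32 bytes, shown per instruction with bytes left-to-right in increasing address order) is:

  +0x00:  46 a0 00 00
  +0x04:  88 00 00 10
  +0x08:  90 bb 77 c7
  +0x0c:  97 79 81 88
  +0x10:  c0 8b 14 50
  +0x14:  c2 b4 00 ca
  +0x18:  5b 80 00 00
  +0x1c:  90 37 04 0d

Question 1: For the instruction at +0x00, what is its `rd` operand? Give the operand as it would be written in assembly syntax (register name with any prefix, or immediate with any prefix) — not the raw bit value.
+0x00: 46 a0 00 00 ⇒ word 0x46a00000 (big)
  top 5b → 0x8 → cp [RR]
  rd: (w>>24)&0x7=0x6 → R6
  rs: (w>>21)&0x7=0x5 → R5

R6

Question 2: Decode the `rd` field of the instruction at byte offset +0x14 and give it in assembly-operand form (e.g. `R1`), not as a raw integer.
R2

[14] c2 b4 00 ca → 0xc2b400ca
  opcode bits[31:27]=0x18: andi/RI
  [26:24] rd=2 = R2
  [23:0] imm=11796682 = $11796682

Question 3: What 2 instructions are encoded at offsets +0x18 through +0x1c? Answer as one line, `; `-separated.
off 0x18: read 5b 80 00 00 as big → 0x5b800000
  top 5b → 0xb → load [RR]
  rd@[26:24]=0x3 ⇒ R3
  rs@[23:21]=0x4 ⇒ R4
off 0x1c: read 90 37 04 0d as big → 0x9037040d
  top 5b → 0x12 → set [RI]
  rd@[26:24]=0x0 ⇒ R0
  imm@[23:0]=0x37040d ⇒ $3605517

load R3, R4; set R0, $3605517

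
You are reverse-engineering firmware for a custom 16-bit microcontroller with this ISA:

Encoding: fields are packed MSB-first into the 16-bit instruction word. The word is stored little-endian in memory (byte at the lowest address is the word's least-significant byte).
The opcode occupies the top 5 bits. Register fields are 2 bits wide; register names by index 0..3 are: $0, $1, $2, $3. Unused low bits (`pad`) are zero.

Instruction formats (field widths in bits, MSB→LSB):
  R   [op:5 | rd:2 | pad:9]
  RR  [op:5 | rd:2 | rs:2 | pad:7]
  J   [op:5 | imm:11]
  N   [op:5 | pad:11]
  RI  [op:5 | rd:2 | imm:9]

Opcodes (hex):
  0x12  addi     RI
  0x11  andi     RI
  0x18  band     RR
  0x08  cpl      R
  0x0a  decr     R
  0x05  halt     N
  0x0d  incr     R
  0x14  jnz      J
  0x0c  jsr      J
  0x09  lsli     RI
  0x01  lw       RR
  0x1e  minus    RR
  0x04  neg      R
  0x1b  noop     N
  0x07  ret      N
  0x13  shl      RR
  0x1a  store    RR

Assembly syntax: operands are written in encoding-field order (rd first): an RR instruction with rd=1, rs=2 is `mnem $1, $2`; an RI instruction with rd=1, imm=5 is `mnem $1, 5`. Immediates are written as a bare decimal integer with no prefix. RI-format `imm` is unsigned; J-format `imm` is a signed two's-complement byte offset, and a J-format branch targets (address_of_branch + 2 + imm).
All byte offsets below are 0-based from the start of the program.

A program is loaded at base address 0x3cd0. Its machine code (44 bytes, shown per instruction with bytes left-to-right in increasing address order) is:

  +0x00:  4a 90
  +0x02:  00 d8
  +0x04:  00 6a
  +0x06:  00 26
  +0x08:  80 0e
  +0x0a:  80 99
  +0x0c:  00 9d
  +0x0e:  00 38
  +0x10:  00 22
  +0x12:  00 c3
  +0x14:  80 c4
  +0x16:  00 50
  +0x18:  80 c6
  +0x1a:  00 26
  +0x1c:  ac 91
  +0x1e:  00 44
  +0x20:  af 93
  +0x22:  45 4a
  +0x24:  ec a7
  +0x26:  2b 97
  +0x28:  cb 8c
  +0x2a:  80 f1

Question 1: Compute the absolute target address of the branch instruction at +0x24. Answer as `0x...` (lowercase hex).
+0x24: ec a7 ⇒ word 0xa7ec (little)
  opcode bits[15:11]=0x14: jnz/J
  [10:0] imm=2028 (s11→-20) = -20
  target = base 0x3cd0 + off 0x24 + 2 + imm -20 = 0x3ce2

0x3ce2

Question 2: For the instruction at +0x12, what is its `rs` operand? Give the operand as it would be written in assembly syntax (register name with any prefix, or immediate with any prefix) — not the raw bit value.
+0x12: 00 c3 ⇒ word 0xc300 (little)
  op=0xc300>>11=0x18 ⇒ band (RR)
  rd@[10:9]=0x1 ⇒ $1
  rs@[8:7]=0x2 ⇒ $2

$2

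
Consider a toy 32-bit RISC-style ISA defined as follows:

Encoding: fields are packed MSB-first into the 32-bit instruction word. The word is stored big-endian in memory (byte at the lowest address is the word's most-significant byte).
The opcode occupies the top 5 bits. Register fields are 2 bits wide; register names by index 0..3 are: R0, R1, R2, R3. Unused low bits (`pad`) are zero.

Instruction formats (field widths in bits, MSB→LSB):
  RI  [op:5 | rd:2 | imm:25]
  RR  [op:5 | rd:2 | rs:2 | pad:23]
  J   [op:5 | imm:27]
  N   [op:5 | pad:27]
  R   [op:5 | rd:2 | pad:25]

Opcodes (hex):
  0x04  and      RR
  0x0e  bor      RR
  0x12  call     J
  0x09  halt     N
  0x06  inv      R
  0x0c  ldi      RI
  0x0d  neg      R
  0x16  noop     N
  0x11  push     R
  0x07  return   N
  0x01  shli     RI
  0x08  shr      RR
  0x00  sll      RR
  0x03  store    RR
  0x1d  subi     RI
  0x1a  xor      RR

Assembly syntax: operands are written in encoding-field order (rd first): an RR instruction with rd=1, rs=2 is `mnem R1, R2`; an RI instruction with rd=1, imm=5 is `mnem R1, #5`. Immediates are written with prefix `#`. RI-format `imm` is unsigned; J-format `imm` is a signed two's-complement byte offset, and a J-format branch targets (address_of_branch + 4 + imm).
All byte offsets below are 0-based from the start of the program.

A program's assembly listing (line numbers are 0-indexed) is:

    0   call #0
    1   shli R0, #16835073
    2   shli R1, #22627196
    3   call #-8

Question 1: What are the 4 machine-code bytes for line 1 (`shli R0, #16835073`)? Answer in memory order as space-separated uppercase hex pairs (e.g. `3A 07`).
09 00 E2 01

L1: shli op=0x1:5|rd=0:2|imm=16835073:25 ⇒ 0x0900e201 ⇒ big 09 00 e2 01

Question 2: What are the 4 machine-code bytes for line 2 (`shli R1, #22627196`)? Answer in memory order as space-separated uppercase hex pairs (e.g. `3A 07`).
0B 59 43 7C

2. shli fields op=0x1:5|rd=1:2|imm=22627196:25 → word 0b59437ch → 0b 59 43 7c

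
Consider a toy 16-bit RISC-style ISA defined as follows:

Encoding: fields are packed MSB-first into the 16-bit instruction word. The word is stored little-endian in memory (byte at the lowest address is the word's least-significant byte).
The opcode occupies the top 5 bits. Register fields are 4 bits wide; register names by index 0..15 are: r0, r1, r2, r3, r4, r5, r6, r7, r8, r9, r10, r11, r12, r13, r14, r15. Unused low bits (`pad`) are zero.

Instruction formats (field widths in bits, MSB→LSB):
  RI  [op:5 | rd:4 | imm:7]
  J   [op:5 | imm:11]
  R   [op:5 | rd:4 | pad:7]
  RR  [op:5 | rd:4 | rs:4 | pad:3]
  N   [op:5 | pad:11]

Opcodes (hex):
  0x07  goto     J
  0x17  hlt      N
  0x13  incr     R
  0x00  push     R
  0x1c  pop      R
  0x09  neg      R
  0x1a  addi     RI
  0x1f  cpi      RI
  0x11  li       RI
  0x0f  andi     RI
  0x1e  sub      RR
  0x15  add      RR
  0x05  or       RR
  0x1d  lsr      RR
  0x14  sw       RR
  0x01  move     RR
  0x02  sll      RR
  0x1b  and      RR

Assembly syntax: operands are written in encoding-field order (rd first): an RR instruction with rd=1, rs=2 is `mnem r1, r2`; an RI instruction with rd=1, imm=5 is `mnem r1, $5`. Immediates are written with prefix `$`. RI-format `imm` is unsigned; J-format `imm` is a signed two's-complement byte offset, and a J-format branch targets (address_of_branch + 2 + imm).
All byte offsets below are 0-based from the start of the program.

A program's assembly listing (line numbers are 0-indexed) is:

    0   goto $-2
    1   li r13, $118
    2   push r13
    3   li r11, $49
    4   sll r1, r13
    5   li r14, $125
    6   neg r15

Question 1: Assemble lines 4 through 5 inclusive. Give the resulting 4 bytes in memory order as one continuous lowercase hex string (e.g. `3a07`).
e8107d8f

line 4 (sll): pack op=0x2:5|rd=1:4|rs=13:4|pad=0:3 = 0x10e8; little→ e8 10
line 5 (li): pack op=0x11:5|rd=14:4|imm=125:7 = 0x8f7d; little→ 7d 8f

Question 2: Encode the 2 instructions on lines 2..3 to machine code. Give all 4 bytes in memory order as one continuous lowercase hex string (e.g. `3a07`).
8006b18d

2. push fields op=0x0:5|rd=13:4|pad=0:7 → word 0680h → 80 06
3. li fields op=0x11:5|rd=11:4|imm=49:7 → word 8db1h → b1 8d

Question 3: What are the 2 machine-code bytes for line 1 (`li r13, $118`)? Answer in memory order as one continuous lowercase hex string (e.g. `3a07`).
f68e

L1: li op=0x11:5|rd=13:4|imm=118:7 ⇒ 0x8ef6 ⇒ little f6 8e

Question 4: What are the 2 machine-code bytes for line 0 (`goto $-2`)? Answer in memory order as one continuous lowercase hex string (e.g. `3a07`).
0. goto fields op=0x7:5|imm=-2:11 → word 3ffeh → fe 3f

fe3f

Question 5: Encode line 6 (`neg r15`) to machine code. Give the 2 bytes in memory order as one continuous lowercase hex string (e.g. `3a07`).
804f

line 6 (neg): pack op=0x9:5|rd=15:4|pad=0:7 = 0x4f80; little→ 80 4f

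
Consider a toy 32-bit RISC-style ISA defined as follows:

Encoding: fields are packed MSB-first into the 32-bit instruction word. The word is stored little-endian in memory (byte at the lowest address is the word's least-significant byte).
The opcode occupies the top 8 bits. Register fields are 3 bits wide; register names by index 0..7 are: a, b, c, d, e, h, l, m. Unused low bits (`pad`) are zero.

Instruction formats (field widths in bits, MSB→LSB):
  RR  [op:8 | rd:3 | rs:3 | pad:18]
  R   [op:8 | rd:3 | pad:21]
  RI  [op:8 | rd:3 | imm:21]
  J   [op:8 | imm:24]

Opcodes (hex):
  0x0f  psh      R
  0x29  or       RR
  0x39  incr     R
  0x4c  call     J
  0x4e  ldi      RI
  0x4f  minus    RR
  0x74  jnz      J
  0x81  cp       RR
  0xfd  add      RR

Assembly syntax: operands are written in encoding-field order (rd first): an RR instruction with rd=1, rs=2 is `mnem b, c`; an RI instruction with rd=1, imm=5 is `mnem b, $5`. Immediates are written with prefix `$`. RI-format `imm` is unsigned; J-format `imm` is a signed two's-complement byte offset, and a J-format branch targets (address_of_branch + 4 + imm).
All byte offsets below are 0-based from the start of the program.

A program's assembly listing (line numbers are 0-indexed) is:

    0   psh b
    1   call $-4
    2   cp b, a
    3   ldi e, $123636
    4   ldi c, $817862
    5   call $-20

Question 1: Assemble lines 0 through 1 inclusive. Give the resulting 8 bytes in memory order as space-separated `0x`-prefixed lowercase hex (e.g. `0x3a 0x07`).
0x00 0x00 0x20 0x0f 0xfc 0xff 0xff 0x4c

0. psh fields op=0xf:8|rd=1:3|pad=0:21 → word 0f200000h → 00 00 20 0f
1. call fields op=0x4c:8|imm=-4:24 → word 4cfffffch → fc ff ff 4c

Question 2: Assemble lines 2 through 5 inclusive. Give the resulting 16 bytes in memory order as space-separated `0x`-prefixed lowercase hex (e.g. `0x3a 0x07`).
2. cp fields op=0x81:8|rd=1:3|rs=0:3|pad=0:18 → word 81200000h → 00 00 20 81
3. ldi fields op=0x4e:8|rd=4:3|imm=123636:21 → word 4e81e2f4h → f4 e2 81 4e
4. ldi fields op=0x4e:8|rd=2:3|imm=817862:21 → word 4e4c7ac6h → c6 7a 4c 4e
5. call fields op=0x4c:8|imm=-20:24 → word 4cffffech → ec ff ff 4c

0x00 0x00 0x20 0x81 0xf4 0xe2 0x81 0x4e 0xc6 0x7a 0x4c 0x4e 0xec 0xff 0xff 0x4c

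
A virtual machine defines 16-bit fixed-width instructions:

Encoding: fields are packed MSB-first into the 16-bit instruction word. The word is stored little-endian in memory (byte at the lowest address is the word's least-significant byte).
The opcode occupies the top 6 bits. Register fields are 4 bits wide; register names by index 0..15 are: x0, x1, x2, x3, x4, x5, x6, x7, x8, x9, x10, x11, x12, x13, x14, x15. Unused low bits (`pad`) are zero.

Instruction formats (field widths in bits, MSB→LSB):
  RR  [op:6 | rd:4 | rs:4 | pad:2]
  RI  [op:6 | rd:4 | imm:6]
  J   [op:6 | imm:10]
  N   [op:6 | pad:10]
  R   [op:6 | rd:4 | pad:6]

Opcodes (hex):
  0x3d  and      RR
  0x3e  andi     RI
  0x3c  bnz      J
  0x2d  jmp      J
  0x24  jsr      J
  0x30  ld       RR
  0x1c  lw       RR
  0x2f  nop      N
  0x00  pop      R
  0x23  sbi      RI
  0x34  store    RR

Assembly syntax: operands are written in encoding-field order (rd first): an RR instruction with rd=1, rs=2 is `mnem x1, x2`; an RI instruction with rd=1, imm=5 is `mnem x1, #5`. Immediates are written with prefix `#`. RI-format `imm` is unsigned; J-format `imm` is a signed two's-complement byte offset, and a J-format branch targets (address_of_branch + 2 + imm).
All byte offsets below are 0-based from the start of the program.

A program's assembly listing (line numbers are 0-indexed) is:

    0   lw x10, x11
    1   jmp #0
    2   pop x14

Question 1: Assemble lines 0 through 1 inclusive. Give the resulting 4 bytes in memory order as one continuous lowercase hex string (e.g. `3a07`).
line 0 (lw): pack op=0x1c:6|rd=10:4|rs=11:4|pad=0:2 = 0x72ac; little→ ac 72
line 1 (jmp): pack op=0x2d:6|imm=0:10 = 0xb400; little→ 00 b4

ac7200b4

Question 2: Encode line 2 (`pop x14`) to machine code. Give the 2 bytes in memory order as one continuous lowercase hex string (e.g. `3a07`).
line 2 (pop): pack op=0x0:6|rd=14:4|pad=0:6 = 0x0380; little→ 80 03

8003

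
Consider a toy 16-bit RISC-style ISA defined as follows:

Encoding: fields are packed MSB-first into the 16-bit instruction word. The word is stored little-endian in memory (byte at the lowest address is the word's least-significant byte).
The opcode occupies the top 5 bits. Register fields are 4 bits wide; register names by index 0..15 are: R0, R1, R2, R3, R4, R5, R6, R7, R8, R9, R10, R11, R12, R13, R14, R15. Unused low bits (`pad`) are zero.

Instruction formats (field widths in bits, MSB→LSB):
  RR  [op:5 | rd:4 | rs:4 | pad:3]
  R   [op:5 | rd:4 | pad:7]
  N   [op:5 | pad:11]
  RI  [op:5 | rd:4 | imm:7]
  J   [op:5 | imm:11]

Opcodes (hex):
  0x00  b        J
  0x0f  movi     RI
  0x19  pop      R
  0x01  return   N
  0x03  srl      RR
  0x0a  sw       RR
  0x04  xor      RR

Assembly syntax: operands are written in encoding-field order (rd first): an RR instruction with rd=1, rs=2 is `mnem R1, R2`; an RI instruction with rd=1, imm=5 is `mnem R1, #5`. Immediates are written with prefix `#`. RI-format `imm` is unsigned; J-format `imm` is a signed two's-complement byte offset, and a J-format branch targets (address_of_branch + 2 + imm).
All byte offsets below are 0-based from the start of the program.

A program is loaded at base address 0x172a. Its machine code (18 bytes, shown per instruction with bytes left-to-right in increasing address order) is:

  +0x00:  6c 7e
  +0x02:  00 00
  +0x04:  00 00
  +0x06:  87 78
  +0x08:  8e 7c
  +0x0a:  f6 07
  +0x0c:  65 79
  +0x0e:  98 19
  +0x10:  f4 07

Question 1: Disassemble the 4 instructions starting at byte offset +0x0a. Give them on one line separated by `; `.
b #-10; movi R2, #101; srl R3, R3; b #-12

+0x0a: f6 07 ⇒ word 0x07f6 (little)
  top 5b → 0x0 → b [J]
  [10:0] imm=2038 (s11→-10) = #-10
+0x0c: 65 79 ⇒ word 0x7965 (little)
  top 5b → 0xf → movi [RI]
  [10:7] rd=2 = R2
  [6:0] imm=101 = #101
+0x0e: 98 19 ⇒ word 0x1998 (little)
  top 5b → 0x3 → srl [RR]
  [10:7] rd=3 = R3
  [6:3] rs=3 = R3
+0x10: f4 07 ⇒ word 0x07f4 (little)
  top 5b → 0x0 → b [J]
  [10:0] imm=2036 (s11→-12) = #-12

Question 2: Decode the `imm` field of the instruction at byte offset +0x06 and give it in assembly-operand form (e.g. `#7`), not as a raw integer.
+0x06: 87 78 ⇒ word 0x7887 (little)
  opcode bits[15:11]=0xf: movi/RI
  rd: (w>>7)&0xf=0x1 → R1
  imm: (w>>0)&0x7f=0x7 → #7

#7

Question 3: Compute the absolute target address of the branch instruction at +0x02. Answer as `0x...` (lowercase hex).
0x172e

@+02  little-endian(00 00) = 0x0000
  top 5b → 0x0 → b [J]
  imm@[10:0]=0x0 ⇒ #0
  target = base 0x172a + off 0x02 + 2 + imm 0 = 0x172e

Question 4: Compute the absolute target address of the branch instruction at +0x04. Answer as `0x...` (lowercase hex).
0x1730

off 0x04: read 00 00 as little → 0x0000
  top 5b → 0x0 → b [J]
  imm: (w>>0)&0x7ff=0x0 → #0
  target = base 0x172a + off 0x04 + 2 + imm 0 = 0x1730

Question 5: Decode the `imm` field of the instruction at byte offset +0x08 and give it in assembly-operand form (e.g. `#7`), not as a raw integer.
off 0x08: read 8e 7c as little → 0x7c8e
  top 5b → 0xf → movi [RI]
  rd@[10:7]=0x9 ⇒ R9
  imm@[6:0]=0xe ⇒ #14

#14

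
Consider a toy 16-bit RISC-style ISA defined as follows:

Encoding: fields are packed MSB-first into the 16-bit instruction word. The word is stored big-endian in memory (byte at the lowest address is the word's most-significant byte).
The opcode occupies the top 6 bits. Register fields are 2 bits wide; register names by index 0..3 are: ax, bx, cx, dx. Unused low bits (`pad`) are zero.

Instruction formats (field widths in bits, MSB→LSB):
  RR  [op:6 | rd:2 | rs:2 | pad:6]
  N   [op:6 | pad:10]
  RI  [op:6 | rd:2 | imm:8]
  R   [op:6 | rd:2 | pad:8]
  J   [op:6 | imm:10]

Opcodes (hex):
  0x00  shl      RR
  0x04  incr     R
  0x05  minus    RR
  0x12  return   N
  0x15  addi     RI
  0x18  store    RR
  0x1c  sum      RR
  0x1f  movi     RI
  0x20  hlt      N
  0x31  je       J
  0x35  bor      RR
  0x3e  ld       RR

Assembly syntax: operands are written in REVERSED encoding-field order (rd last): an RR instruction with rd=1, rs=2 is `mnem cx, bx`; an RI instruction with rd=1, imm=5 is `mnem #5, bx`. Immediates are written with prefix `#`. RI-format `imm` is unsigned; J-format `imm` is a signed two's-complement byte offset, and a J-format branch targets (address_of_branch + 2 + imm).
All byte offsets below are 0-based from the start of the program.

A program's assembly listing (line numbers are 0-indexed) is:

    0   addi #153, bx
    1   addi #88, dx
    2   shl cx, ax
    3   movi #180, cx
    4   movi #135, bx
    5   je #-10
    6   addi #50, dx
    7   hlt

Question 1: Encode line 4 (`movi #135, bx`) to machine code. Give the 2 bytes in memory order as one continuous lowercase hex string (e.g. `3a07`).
line 4 (movi): pack op=0x1f:6|rd=1:2|imm=135:8 = 0x7d87; big→ 7d 87

7d87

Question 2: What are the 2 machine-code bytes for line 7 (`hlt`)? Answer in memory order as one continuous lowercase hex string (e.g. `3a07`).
8000

line 7 (hlt): pack op=0x20:6|pad=0:10 = 0x8000; big→ 80 00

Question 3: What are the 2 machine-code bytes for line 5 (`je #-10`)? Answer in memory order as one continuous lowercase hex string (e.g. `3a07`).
c7f6

line 5 (je): pack op=0x31:6|imm=-10:10 = 0xc7f6; big→ c7 f6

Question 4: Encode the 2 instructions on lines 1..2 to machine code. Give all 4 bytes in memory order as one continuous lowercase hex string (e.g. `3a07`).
57580080

line 1 (addi): pack op=0x15:6|rd=3:2|imm=88:8 = 0x5758; big→ 57 58
line 2 (shl): pack op=0x0:6|rd=0:2|rs=2:2|pad=0:6 = 0x0080; big→ 00 80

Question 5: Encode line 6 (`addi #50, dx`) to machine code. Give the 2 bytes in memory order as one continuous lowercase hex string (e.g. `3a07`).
5732

L6: addi op=0x15:6|rd=3:2|imm=50:8 ⇒ 0x5732 ⇒ big 57 32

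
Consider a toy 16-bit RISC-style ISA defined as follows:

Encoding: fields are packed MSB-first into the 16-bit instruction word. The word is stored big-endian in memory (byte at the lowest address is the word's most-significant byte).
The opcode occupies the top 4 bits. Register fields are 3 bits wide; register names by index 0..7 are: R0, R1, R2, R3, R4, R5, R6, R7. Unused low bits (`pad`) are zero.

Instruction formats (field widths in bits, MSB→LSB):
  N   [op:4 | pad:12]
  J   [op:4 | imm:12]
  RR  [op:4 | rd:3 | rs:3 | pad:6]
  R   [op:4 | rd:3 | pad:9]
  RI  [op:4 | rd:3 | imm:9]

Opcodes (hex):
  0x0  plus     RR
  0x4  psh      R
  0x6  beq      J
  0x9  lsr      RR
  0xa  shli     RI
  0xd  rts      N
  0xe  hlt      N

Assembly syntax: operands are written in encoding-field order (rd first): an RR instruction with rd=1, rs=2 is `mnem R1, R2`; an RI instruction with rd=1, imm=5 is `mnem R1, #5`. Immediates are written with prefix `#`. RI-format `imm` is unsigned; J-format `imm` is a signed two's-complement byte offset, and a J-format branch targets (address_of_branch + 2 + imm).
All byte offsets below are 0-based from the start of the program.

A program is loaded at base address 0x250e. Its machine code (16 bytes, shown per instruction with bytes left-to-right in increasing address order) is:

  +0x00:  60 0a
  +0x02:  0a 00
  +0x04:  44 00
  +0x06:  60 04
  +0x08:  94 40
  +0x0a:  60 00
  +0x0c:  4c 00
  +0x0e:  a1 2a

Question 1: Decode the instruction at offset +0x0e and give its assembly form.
shli R0, #298

@+0e  big-endian(a1 2a) = 0xa12a
  top 4b → 0xa → shli [RI]
  [11:9] rd=0 = R0
  [8:0] imm=298 = #298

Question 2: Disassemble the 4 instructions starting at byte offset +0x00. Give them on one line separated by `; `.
@+00  big-endian(60 0a) = 0x600a
  top 4b → 0x6 → beq [J]
  imm@[11:0]=0xa ⇒ #10
@+02  big-endian(0a 00) = 0x0a00
  top 4b → 0x0 → plus [RR]
  rd@[11:9]=0x5 ⇒ R5
  rs@[8:6]=0x0 ⇒ R0
@+04  big-endian(44 00) = 0x4400
  top 4b → 0x4 → psh [R]
  rd@[11:9]=0x2 ⇒ R2
@+06  big-endian(60 04) = 0x6004
  top 4b → 0x6 → beq [J]
  imm@[11:0]=0x4 ⇒ #4

beq #10; plus R5, R0; psh R2; beq #4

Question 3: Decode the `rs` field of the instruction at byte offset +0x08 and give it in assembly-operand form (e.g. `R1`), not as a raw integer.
R1

[08] 94 40 → 0x9440
  top 4b → 0x9 → lsr [RR]
  rd: (w>>9)&0x7=0x2 → R2
  rs: (w>>6)&0x7=0x1 → R1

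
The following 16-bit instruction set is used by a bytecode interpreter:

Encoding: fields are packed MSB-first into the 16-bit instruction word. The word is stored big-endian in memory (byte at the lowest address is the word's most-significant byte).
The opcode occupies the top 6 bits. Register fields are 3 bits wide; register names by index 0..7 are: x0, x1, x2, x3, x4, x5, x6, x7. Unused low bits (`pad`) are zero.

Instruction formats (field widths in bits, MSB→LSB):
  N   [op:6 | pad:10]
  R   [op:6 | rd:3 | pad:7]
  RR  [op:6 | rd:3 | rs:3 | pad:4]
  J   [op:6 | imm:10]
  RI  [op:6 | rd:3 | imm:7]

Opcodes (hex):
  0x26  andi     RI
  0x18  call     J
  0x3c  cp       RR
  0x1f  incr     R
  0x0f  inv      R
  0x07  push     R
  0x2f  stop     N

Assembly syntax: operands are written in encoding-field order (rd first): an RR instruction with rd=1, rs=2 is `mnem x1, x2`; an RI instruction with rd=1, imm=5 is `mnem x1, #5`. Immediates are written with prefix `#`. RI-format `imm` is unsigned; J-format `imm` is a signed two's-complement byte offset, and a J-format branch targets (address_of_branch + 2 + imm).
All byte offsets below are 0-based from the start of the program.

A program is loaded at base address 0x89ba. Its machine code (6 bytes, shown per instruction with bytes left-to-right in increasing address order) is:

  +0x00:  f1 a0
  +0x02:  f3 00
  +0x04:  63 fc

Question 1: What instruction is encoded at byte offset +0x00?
off 0x00: read f1 a0 as big → 0xf1a0
  opcode bits[15:10]=0x3c: cp/RR
  [9:7] rd=3 = x3
  [6:4] rs=2 = x2

cp x3, x2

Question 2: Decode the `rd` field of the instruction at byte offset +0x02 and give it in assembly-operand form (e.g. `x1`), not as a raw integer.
x6

[02] f3 00 → 0xf300
  opcode bits[15:10]=0x3c: cp/RR
  rd@[9:7]=0x6 ⇒ x6
  rs@[6:4]=0x0 ⇒ x0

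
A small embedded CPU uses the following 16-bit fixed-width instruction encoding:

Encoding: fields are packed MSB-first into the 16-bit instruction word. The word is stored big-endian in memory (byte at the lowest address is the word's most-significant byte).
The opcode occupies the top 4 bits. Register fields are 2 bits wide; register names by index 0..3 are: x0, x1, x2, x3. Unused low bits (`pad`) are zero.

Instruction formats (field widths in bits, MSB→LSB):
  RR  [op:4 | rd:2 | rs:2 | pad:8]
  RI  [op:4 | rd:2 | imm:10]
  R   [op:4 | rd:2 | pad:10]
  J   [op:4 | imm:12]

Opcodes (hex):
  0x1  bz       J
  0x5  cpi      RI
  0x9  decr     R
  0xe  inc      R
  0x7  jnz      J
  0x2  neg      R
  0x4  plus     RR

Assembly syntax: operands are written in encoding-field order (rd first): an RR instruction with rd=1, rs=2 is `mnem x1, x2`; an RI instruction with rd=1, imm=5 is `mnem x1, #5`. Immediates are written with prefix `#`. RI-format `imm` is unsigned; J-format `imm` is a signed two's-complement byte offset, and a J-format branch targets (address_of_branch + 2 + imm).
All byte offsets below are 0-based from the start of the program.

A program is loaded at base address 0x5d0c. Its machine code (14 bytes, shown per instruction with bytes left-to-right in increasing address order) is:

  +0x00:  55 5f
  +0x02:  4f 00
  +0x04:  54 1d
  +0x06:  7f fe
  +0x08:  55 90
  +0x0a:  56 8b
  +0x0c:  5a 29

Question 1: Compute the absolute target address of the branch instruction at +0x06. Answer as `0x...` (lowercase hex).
off 0x06: read 7f fe as big → 0x7ffe
  top 4b → 0x7 → jnz [J]
  imm: (w>>0)&0xfff=0xffe (s12→-2) → #-2
  target = base 0x5d0c + off 0x06 + 2 + imm -2 = 0x5d12

0x5d12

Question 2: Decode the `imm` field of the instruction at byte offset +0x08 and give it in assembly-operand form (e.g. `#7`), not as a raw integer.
#400

off 0x08: read 55 90 as big → 0x5590
  opcode bits[15:12]=0x5: cpi/RI
  rd@[11:10]=0x1 ⇒ x1
  imm@[9:0]=0x190 ⇒ #400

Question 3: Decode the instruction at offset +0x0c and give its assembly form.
cpi x2, #553

@+0c  big-endian(5a 29) = 0x5a29
  top 4b → 0x5 → cpi [RI]
  rd@[11:10]=0x2 ⇒ x2
  imm@[9:0]=0x229 ⇒ #553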